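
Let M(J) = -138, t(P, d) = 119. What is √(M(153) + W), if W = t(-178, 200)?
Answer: I*√19 ≈ 4.3589*I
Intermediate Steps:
W = 119
√(M(153) + W) = √(-138 + 119) = √(-19) = I*√19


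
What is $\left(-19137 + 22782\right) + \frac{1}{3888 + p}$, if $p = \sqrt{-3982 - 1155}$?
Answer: $\frac{55118531133}{15121681} - \frac{i \sqrt{5137}}{15121681} \approx 3645.0 - 4.7397 \cdot 10^{-6} i$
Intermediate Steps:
$p = i \sqrt{5137}$ ($p = \sqrt{-5137} = i \sqrt{5137} \approx 71.673 i$)
$\left(-19137 + 22782\right) + \frac{1}{3888 + p} = \left(-19137 + 22782\right) + \frac{1}{3888 + i \sqrt{5137}} = 3645 + \frac{1}{3888 + i \sqrt{5137}}$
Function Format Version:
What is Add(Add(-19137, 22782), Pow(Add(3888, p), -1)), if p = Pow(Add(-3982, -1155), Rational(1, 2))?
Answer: Add(Rational(55118531133, 15121681), Mul(Rational(-1, 15121681), I, Pow(5137, Rational(1, 2)))) ≈ Add(3645.0, Mul(-4.7397e-6, I))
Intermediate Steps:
p = Mul(I, Pow(5137, Rational(1, 2))) (p = Pow(-5137, Rational(1, 2)) = Mul(I, Pow(5137, Rational(1, 2))) ≈ Mul(71.673, I))
Add(Add(-19137, 22782), Pow(Add(3888, p), -1)) = Add(Add(-19137, 22782), Pow(Add(3888, Mul(I, Pow(5137, Rational(1, 2)))), -1)) = Add(3645, Pow(Add(3888, Mul(I, Pow(5137, Rational(1, 2)))), -1))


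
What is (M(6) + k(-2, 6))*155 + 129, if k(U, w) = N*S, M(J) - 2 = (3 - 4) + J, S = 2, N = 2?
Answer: 1834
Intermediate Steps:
M(J) = 1 + J (M(J) = 2 + ((3 - 4) + J) = 2 + (-1 + J) = 1 + J)
k(U, w) = 4 (k(U, w) = 2*2 = 4)
(M(6) + k(-2, 6))*155 + 129 = ((1 + 6) + 4)*155 + 129 = (7 + 4)*155 + 129 = 11*155 + 129 = 1705 + 129 = 1834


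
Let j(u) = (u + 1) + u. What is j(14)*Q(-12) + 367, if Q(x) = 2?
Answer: 425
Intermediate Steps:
j(u) = 1 + 2*u (j(u) = (1 + u) + u = 1 + 2*u)
j(14)*Q(-12) + 367 = (1 + 2*14)*2 + 367 = (1 + 28)*2 + 367 = 29*2 + 367 = 58 + 367 = 425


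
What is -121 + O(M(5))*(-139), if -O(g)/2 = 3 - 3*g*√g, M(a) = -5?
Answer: 713 + 4170*I*√5 ≈ 713.0 + 9324.4*I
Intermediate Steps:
O(g) = -6 + 6*g^(3/2) (O(g) = -2*(3 - 3*g*√g) = -2*(3 - 3*g^(3/2)) = -6 + 6*g^(3/2))
-121 + O(M(5))*(-139) = -121 + (-6 + 6*(-5)^(3/2))*(-139) = -121 + (-6 + 6*(-5*I*√5))*(-139) = -121 + (-6 - 30*I*√5)*(-139) = -121 + (834 + 4170*I*√5) = 713 + 4170*I*√5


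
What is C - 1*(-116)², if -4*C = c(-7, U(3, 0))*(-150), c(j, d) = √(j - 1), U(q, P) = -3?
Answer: -13456 + 75*I*√2 ≈ -13456.0 + 106.07*I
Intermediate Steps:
c(j, d) = √(-1 + j)
C = 75*I*√2 (C = -√(-1 - 7)*(-150)/4 = -√(-8)*(-150)/4 = -2*I*√2*(-150)/4 = -(-75)*I*√2 = 75*I*√2 ≈ 106.07*I)
C - 1*(-116)² = 75*I*√2 - 1*(-116)² = 75*I*√2 - 1*13456 = 75*I*√2 - 13456 = -13456 + 75*I*√2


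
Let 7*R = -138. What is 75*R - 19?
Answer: -10483/7 ≈ -1497.6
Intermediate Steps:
R = -138/7 (R = (⅐)*(-138) = -138/7 ≈ -19.714)
75*R - 19 = 75*(-138/7) - 19 = -10350/7 - 19 = -10483/7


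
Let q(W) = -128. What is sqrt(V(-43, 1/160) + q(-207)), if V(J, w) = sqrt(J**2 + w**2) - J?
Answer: sqrt(-136000 + 10*sqrt(47334401))/40 ≈ 6.4807*I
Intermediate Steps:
sqrt(V(-43, 1/160) + q(-207)) = sqrt((sqrt((-43)**2 + (1/160)**2) - 1*(-43)) - 128) = sqrt((sqrt(1849 + (1/160)**2) + 43) - 128) = sqrt((sqrt(1849 + 1/25600) + 43) - 128) = sqrt((sqrt(47334401/25600) + 43) - 128) = sqrt((sqrt(47334401)/160 + 43) - 128) = sqrt((43 + sqrt(47334401)/160) - 128) = sqrt(-85 + sqrt(47334401)/160)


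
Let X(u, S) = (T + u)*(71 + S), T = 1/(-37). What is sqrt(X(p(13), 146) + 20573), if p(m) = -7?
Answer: 9*sqrt(321937)/37 ≈ 138.01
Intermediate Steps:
T = -1/37 ≈ -0.027027
X(u, S) = (71 + S)*(-1/37 + u) (X(u, S) = (-1/37 + u)*(71 + S) = (71 + S)*(-1/37 + u))
sqrt(X(p(13), 146) + 20573) = sqrt((-71/37 + 71*(-7) - 1/37*146 + 146*(-7)) + 20573) = sqrt((-71/37 - 497 - 146/37 - 1022) + 20573) = sqrt(-56420/37 + 20573) = sqrt(704781/37) = 9*sqrt(321937)/37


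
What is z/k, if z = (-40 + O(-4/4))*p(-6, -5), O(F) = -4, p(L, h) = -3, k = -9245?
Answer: -132/9245 ≈ -0.014278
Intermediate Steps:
z = 132 (z = (-40 - 4)*(-3) = -44*(-3) = 132)
z/k = 132/(-9245) = 132*(-1/9245) = -132/9245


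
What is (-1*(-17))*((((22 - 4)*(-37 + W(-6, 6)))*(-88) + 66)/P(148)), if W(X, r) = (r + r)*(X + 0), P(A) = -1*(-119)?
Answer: 172722/7 ≈ 24675.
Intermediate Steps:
P(A) = 119
W(X, r) = 2*X*r (W(X, r) = (2*r)*X = 2*X*r)
(-1*(-17))*((((22 - 4)*(-37 + W(-6, 6)))*(-88) + 66)/P(148)) = (-1*(-17))*((((22 - 4)*(-37 + 2*(-6)*6))*(-88) + 66)/119) = 17*(((18*(-37 - 72))*(-88) + 66)*(1/119)) = 17*(((18*(-109))*(-88) + 66)*(1/119)) = 17*((-1962*(-88) + 66)*(1/119)) = 17*((172656 + 66)*(1/119)) = 17*(172722*(1/119)) = 17*(172722/119) = 172722/7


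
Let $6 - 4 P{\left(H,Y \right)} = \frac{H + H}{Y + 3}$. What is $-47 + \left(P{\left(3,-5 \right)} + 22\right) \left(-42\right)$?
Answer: $- \frac{2131}{2} \approx -1065.5$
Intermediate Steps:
$P{\left(H,Y \right)} = \frac{3}{2} - \frac{H}{2 \left(3 + Y\right)}$ ($P{\left(H,Y \right)} = \frac{3}{2} - \frac{\left(H + H\right) \frac{1}{Y + 3}}{4} = \frac{3}{2} - \frac{2 H \frac{1}{3 + Y}}{4} = \frac{3}{2} - \frac{H}{2 \left(3 + Y\right)}$)
$-47 + \left(P{\left(3,-5 \right)} + 22\right) \left(-42\right) = -47 + \left(\frac{9 - 3 + 3 \left(-5\right)}{2 \left(3 - 5\right)} + 22\right) \left(-42\right) = -47 + \left(\frac{9 - 3 - 15}{2 \left(-2\right)} + 22\right) \left(-42\right) = -47 + \left(\frac{1}{2} \left(- \frac{1}{2}\right) \left(-9\right) + 22\right) \left(-42\right) = -47 + \left(\frac{9}{4} + 22\right) \left(-42\right) = -47 + \frac{97}{4} \left(-42\right) = -47 - \frac{2037}{2} = - \frac{2131}{2}$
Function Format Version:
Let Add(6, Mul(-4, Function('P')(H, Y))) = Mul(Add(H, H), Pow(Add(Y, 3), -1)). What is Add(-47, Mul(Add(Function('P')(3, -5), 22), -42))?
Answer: Rational(-2131, 2) ≈ -1065.5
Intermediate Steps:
Function('P')(H, Y) = Add(Rational(3, 2), Mul(Rational(-1, 2), H, Pow(Add(3, Y), -1))) (Function('P')(H, Y) = Add(Rational(3, 2), Mul(Rational(-1, 4), Mul(Add(H, H), Pow(Add(Y, 3), -1)))) = Add(Rational(3, 2), Mul(Rational(-1, 4), Mul(Mul(2, H), Pow(Add(3, Y), -1)))) = Add(Rational(3, 2), Mul(Rational(-1, 4), Mul(2, H, Pow(Add(3, Y), -1)))) = Add(Rational(3, 2), Mul(Rational(-1, 2), H, Pow(Add(3, Y), -1))))
Add(-47, Mul(Add(Function('P')(3, -5), 22), -42)) = Add(-47, Mul(Add(Mul(Rational(1, 2), Pow(Add(3, -5), -1), Add(9, Mul(-1, 3), Mul(3, -5))), 22), -42)) = Add(-47, Mul(Add(Mul(Rational(1, 2), Pow(-2, -1), Add(9, -3, -15)), 22), -42)) = Add(-47, Mul(Add(Mul(Rational(1, 2), Rational(-1, 2), -9), 22), -42)) = Add(-47, Mul(Add(Rational(9, 4), 22), -42)) = Add(-47, Mul(Rational(97, 4), -42)) = Add(-47, Rational(-2037, 2)) = Rational(-2131, 2)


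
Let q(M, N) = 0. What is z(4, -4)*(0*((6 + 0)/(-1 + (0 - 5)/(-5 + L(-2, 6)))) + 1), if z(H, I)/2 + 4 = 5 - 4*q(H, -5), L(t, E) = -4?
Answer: 2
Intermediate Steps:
z(H, I) = 2 (z(H, I) = -8 + 2*(5 - 4*0) = -8 + 2*(5 + 0) = -8 + 2*5 = -8 + 10 = 2)
z(4, -4)*(0*((6 + 0)/(-1 + (0 - 5)/(-5 + L(-2, 6)))) + 1) = 2*(0*((6 + 0)/(-1 + (0 - 5)/(-5 - 4))) + 1) = 2*(0*(6/(-1 - 5/(-9))) + 1) = 2*(0*(6/(-1 - 5*(-⅑))) + 1) = 2*(0*(6/(-1 + 5/9)) + 1) = 2*(0*(6/(-4/9)) + 1) = 2*(0*(6*(-9/4)) + 1) = 2*(0*(-27/2) + 1) = 2*(0 + 1) = 2*1 = 2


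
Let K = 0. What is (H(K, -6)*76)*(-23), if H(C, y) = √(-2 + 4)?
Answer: -1748*√2 ≈ -2472.0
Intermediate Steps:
H(C, y) = √2
(H(K, -6)*76)*(-23) = (√2*76)*(-23) = (76*√2)*(-23) = -1748*√2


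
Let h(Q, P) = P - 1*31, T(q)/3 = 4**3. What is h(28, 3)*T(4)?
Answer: -5376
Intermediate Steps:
T(q) = 192 (T(q) = 3*4**3 = 3*64 = 192)
h(Q, P) = -31 + P (h(Q, P) = P - 31 = -31 + P)
h(28, 3)*T(4) = (-31 + 3)*192 = -28*192 = -5376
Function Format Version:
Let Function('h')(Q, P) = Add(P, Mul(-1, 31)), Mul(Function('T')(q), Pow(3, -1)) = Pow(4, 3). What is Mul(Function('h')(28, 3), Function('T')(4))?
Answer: -5376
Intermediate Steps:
Function('T')(q) = 192 (Function('T')(q) = Mul(3, Pow(4, 3)) = Mul(3, 64) = 192)
Function('h')(Q, P) = Add(-31, P) (Function('h')(Q, P) = Add(P, -31) = Add(-31, P))
Mul(Function('h')(28, 3), Function('T')(4)) = Mul(Add(-31, 3), 192) = Mul(-28, 192) = -5376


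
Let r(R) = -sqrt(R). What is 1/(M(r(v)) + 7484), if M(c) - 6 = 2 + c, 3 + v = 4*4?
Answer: 7492/56130051 + sqrt(13)/56130051 ≈ 0.00013354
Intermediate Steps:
v = 13 (v = -3 + 4*4 = -3 + 16 = 13)
M(c) = 8 + c (M(c) = 6 + (2 + c) = 8 + c)
1/(M(r(v)) + 7484) = 1/((8 - sqrt(13)) + 7484) = 1/(7492 - sqrt(13))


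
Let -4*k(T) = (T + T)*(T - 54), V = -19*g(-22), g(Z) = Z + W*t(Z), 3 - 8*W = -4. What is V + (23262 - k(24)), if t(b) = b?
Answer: 94743/4 ≈ 23686.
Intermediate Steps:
W = 7/8 (W = 3/8 - ⅛*(-4) = 3/8 + ½ = 7/8 ≈ 0.87500)
g(Z) = 15*Z/8 (g(Z) = Z + 7*Z/8 = 15*Z/8)
V = 3135/4 (V = -285*(-22)/8 = -19*(-165/4) = 3135/4 ≈ 783.75)
k(T) = -T*(-54 + T)/2 (k(T) = -(T + T)*(T - 54)/4 = -2*T*(-54 + T)/4 = -T*(-54 + T)/2)
V + (23262 - k(24)) = 3135/4 + (23262 - 24*(54 - 1*24)/2) = 3135/4 + (23262 - 24*(54 - 24)/2) = 3135/4 + (23262 - 24*30/2) = 3135/4 + (23262 - 1*360) = 3135/4 + (23262 - 360) = 3135/4 + 22902 = 94743/4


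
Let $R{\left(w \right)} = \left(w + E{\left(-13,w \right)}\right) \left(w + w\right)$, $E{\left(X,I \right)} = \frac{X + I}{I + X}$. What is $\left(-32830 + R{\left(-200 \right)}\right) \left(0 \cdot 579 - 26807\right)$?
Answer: $-1253763390$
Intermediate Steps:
$E{\left(X,I \right)} = 1$ ($E{\left(X,I \right)} = \frac{I + X}{I + X} = 1$)
$R{\left(w \right)} = 2 w \left(1 + w\right)$ ($R{\left(w \right)} = \left(w + 1\right) \left(w + w\right) = \left(1 + w\right) 2 w = 2 w \left(1 + w\right)$)
$\left(-32830 + R{\left(-200 \right)}\right) \left(0 \cdot 579 - 26807\right) = \left(-32830 + 2 \left(-200\right) \left(1 - 200\right)\right) \left(0 \cdot 579 - 26807\right) = \left(-32830 + 2 \left(-200\right) \left(-199\right)\right) \left(0 - 26807\right) = \left(-32830 + 79600\right) \left(-26807\right) = 46770 \left(-26807\right) = -1253763390$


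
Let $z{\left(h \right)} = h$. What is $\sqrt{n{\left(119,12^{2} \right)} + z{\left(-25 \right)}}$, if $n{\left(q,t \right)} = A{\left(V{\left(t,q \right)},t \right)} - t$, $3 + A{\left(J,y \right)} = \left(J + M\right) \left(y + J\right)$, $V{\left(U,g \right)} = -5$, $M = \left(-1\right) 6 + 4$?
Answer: $i \sqrt{1145} \approx 33.838 i$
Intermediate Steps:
$M = -2$ ($M = -6 + 4 = -2$)
$A{\left(J,y \right)} = -3 + \left(-2 + J\right) \left(J + y\right)$ ($A{\left(J,y \right)} = -3 + \left(J - 2\right) \left(y + J\right) = -3 + \left(-2 + J\right) \left(J + y\right)$)
$n{\left(q,t \right)} = 32 - 8 t$ ($n{\left(q,t \right)} = \left(-3 + \left(-5\right)^{2} - -10 - 2 t - 5 t\right) - t = \left(-3 + 25 + 10 - 2 t - 5 t\right) - t = \left(32 - 7 t\right) - t = 32 - 8 t$)
$\sqrt{n{\left(119,12^{2} \right)} + z{\left(-25 \right)}} = \sqrt{\left(32 - 8 \cdot 12^{2}\right) - 25} = \sqrt{\left(32 - 1152\right) - 25} = \sqrt{-1120 - 25} = \sqrt{-1145} = i \sqrt{1145}$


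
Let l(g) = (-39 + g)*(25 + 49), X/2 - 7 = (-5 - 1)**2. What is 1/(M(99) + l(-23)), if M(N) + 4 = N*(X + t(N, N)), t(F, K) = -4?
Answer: 1/3526 ≈ 0.00028361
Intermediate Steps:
X = 86 (X = 14 + 2*(-5 - 1)**2 = 14 + 2*(-6)**2 = 14 + 2*36 = 14 + 72 = 86)
l(g) = -2886 + 74*g (l(g) = (-39 + g)*74 = -2886 + 74*g)
M(N) = -4 + 82*N (M(N) = -4 + N*(86 - 4) = -4 + N*82 = -4 + 82*N)
1/(M(99) + l(-23)) = 1/((-4 + 82*99) + (-2886 + 74*(-23))) = 1/((-4 + 8118) + (-2886 - 1702)) = 1/(8114 - 4588) = 1/3526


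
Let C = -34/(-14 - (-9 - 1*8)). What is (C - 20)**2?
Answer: 8836/9 ≈ 981.78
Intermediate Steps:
C = -34/3 (C = -34/(-14 - (-9 - 8)) = -34/(-14 - 1*(-17)) = -34/(-14 + 17) = -34/3 ≈ -11.333)
(C - 20)**2 = (-34/3 - 20)**2 = (-94/3)**2 = 8836/9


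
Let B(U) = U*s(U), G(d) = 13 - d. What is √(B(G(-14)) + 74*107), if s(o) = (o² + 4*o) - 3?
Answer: 2*√7609 ≈ 174.46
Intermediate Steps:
s(o) = -3 + o² + 4*o
B(U) = U*(-3 + U² + 4*U)
√(B(G(-14)) + 74*107) = √((13 - 1*(-14))*(-3 + (13 - 1*(-14))² + 4*(13 - 1*(-14))) + 74*107) = √((13 + 14)*(-3 + (13 + 14)² + 4*(13 + 14)) + 7918) = √(27*(-3 + 27² + 4*27) + 7918) = √(27*(-3 + 729 + 108) + 7918) = √(27*834 + 7918) = √(22518 + 7918) = √30436 = 2*√7609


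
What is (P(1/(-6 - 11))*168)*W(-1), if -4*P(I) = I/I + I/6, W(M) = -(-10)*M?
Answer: 7070/17 ≈ 415.88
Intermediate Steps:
W(M) = 10*M
P(I) = -¼ - I/24 (P(I) = -(I/I + I/6)/4 = -(1 + I*(⅙))/4 = -(1 + I/6)/4 = -¼ - I/24)
(P(1/(-6 - 11))*168)*W(-1) = ((-¼ - 1/(24*(-6 - 11)))*168)*(10*(-1)) = ((-¼ - 1/24/(-17))*168)*(-10) = ((-¼ - 1/24*(-1/17))*168)*(-10) = ((-¼ + 1/408)*168)*(-10) = -101/408*168*(-10) = -707/17*(-10) = 7070/17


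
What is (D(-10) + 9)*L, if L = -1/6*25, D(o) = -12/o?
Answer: -85/2 ≈ -42.500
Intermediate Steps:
L = -25/6 (L = -1*1/6*25 = -1/6*25 = -25/6 ≈ -4.1667)
(D(-10) + 9)*L = (-12/(-10) + 9)*(-25/6) = (-12*(-1/10) + 9)*(-25/6) = (6/5 + 9)*(-25/6) = (51/5)*(-25/6) = -85/2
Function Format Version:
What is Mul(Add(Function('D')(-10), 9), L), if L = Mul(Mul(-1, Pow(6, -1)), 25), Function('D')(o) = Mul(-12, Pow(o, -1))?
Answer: Rational(-85, 2) ≈ -42.500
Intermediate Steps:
L = Rational(-25, 6) (L = Mul(Mul(-1, Rational(1, 6)), 25) = Mul(Rational(-1, 6), 25) = Rational(-25, 6) ≈ -4.1667)
Mul(Add(Function('D')(-10), 9), L) = Mul(Add(Mul(-12, Pow(-10, -1)), 9), Rational(-25, 6)) = Mul(Add(Mul(-12, Rational(-1, 10)), 9), Rational(-25, 6)) = Mul(Add(Rational(6, 5), 9), Rational(-25, 6)) = Mul(Rational(51, 5), Rational(-25, 6)) = Rational(-85, 2)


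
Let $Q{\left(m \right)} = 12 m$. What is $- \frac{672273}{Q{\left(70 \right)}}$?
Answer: $- \frac{32013}{40} \approx -800.33$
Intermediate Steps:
$- \frac{672273}{Q{\left(70 \right)}} = - \frac{672273}{12 \cdot 70} = - \frac{672273}{840} = \left(-672273\right) \frac{1}{840} = - \frac{32013}{40}$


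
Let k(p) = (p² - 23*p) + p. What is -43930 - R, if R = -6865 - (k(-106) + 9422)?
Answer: -14075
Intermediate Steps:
k(p) = p² - 22*p
R = -29855 (R = -6865 - (-106*(-22 - 106) + 9422) = -6865 - (-106*(-128) + 9422) = -6865 - (13568 + 9422) = -6865 - 1*22990 = -6865 - 22990 = -29855)
-43930 - R = -43930 - 1*(-29855) = -43930 + 29855 = -14075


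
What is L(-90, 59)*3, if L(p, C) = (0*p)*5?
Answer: 0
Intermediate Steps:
L(p, C) = 0 (L(p, C) = 0*5 = 0)
L(-90, 59)*3 = 0*3 = 0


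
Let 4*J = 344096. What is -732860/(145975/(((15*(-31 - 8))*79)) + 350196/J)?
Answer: -145677880019880/181347737 ≈ -8.0331e+5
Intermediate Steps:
J = 86024 (J = (¼)*344096 = 86024)
-732860/(145975/(((15*(-31 - 8))*79)) + 350196/J) = -732860/(145975/(((15*(-31 - 8))*79)) + 350196/86024) = -732860/(145975/(((15*(-39))*79)) + 350196*(1/86024)) = -732860/(145975/((-585*79)) + 87549/21506) = -732860/(145975/(-46215) + 87549/21506) = -732860/(145975*(-1/46215) + 87549/21506) = -732860/(-29195/9243 + 87549/21506) = -732860/181347737/198779958 = -732860*198779958/181347737 = -145677880019880/181347737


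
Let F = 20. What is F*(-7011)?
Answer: -140220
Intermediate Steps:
F*(-7011) = 20*(-7011) = -140220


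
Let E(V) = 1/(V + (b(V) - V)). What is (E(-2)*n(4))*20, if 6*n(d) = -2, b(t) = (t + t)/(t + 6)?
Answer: 20/3 ≈ 6.6667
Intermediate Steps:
b(t) = 2*t/(6 + t) (b(t) = (2*t)/(6 + t) = 2*t/(6 + t))
n(d) = -⅓ (n(d) = (⅙)*(-2) = -⅓)
E(V) = (6 + V)/(2*V) (E(V) = 1/(V + (2*V/(6 + V) - V)) = 1/(V + (-V + 2*V/(6 + V))) = 1/(2*V/(6 + V)) = (6 + V)/(2*V))
(E(-2)*n(4))*20 = (((½)*(6 - 2)/(-2))*(-⅓))*20 = (((½)*(-½)*4)*(-⅓))*20 = -1*(-⅓)*20 = (⅓)*20 = 20/3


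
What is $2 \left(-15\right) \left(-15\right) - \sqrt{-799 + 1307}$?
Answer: $450 - 2 \sqrt{127} \approx 427.46$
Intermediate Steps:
$2 \left(-15\right) \left(-15\right) - \sqrt{-799 + 1307} = \left(-30\right) \left(-15\right) - \sqrt{508} = 450 - 2 \sqrt{127}$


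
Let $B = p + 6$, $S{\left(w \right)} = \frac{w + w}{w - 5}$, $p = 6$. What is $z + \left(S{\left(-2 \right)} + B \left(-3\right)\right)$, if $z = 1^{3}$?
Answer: $- \frac{241}{7} \approx -34.429$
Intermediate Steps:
$S{\left(w \right)} = \frac{2 w}{-5 + w}$
$B = 12$ ($B = 6 + 6 = 12$)
$z = 1$
$z + \left(S{\left(-2 \right)} + B \left(-3\right)\right) = 1 + \left(2 \left(-2\right) \frac{1}{-5 - 2} + 12 \left(-3\right)\right) = 1 - \left(36 + \frac{4}{-7}\right) = 1 - \left(36 + 4 \left(- \frac{1}{7}\right)\right) = 1 + \left(\frac{4}{7} - 36\right) = 1 - \frac{248}{7} = - \frac{241}{7}$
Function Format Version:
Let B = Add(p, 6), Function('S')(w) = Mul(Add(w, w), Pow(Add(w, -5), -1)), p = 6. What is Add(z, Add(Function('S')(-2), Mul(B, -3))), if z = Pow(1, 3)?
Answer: Rational(-241, 7) ≈ -34.429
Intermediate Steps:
Function('S')(w) = Mul(2, w, Pow(Add(-5, w), -1)) (Function('S')(w) = Mul(Mul(2, w), Pow(Add(-5, w), -1)) = Mul(2, w, Pow(Add(-5, w), -1)))
B = 12 (B = Add(6, 6) = 12)
z = 1
Add(z, Add(Function('S')(-2), Mul(B, -3))) = Add(1, Add(Mul(2, -2, Pow(Add(-5, -2), -1)), Mul(12, -3))) = Add(1, Add(Mul(2, -2, Pow(-7, -1)), -36)) = Add(1, Add(Mul(2, -2, Rational(-1, 7)), -36)) = Add(1, Add(Rational(4, 7), -36)) = Add(1, Rational(-248, 7)) = Rational(-241, 7)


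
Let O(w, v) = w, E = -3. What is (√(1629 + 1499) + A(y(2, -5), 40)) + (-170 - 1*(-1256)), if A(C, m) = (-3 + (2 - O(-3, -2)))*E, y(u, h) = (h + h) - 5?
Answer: 1080 + 2*√782 ≈ 1135.9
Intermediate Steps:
y(u, h) = -5 + 2*h (y(u, h) = 2*h - 5 = -5 + 2*h)
A(C, m) = -6 (A(C, m) = (-3 + (2 - 1*(-3)))*(-3) = (-3 + (2 + 3))*(-3) = (-3 + 5)*(-3) = 2*(-3) = -6)
(√(1629 + 1499) + A(y(2, -5), 40)) + (-170 - 1*(-1256)) = (√(1629 + 1499) - 6) + (-170 - 1*(-1256)) = (√3128 - 6) + (-170 + 1256) = (2*√782 - 6) + 1086 = (-6 + 2*√782) + 1086 = 1080 + 2*√782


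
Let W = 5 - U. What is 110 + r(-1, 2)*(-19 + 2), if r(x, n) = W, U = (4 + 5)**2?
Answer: 1402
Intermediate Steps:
U = 81 (U = 9**2 = 81)
W = -76 (W = 5 - 1*81 = 5 - 81 = -76)
r(x, n) = -76
110 + r(-1, 2)*(-19 + 2) = 110 - 76*(-19 + 2) = 110 - 76*(-17) = 110 + 1292 = 1402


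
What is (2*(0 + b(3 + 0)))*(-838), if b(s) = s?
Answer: -5028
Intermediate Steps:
(2*(0 + b(3 + 0)))*(-838) = (2*(0 + (3 + 0)))*(-838) = (2*(0 + 3))*(-838) = (2*3)*(-838) = 6*(-838) = -5028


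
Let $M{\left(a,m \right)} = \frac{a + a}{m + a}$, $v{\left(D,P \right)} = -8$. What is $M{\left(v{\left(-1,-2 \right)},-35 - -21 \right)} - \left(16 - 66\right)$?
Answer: $\frac{558}{11} \approx 50.727$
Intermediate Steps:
$M{\left(a,m \right)} = \frac{2 a}{a + m}$
$M{\left(v{\left(-1,-2 \right)},-35 - -21 \right)} - \left(16 - 66\right) = 2 \left(-8\right) \frac{1}{-8 - 14} - \left(16 - 66\right) = 2 \left(-8\right) \frac{1}{-8 + \left(-35 + 21\right)} - \left(16 - 66\right) = 2 \left(-8\right) \frac{1}{-8 - 14} - -50 = 2 \left(-8\right) \frac{1}{-22} + 50 = 2 \left(-8\right) \left(- \frac{1}{22}\right) + 50 = \frac{8}{11} + 50 = \frac{558}{11}$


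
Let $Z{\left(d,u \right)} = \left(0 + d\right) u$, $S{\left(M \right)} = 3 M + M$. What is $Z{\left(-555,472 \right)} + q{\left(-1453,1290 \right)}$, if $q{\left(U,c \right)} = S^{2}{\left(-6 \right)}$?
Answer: $-261384$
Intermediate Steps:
$S{\left(M \right)} = 4 M$
$Z{\left(d,u \right)} = d u$
$q{\left(U,c \right)} = 576$ ($q{\left(U,c \right)} = \left(4 \left(-6\right)\right)^{2} = \left(-24\right)^{2} = 576$)
$Z{\left(-555,472 \right)} + q{\left(-1453,1290 \right)} = \left(-555\right) 472 + 576 = -261960 + 576 = -261384$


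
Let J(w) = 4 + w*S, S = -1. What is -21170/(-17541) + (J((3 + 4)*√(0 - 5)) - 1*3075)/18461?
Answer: 336950959/323824401 - 7*I*√5/18461 ≈ 1.0405 - 0.00084787*I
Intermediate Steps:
J(w) = 4 - w (J(w) = 4 + w*(-1) = 4 - w)
-21170/(-17541) + (J((3 + 4)*√(0 - 5)) - 1*3075)/18461 = -21170/(-17541) + ((4 - (3 + 4)*√(0 - 5)) - 1*3075)/18461 = -21170*(-1/17541) + ((4 - 7*√(-5)) - 3075)*(1/18461) = 21170/17541 + ((4 - 7*I*√5) - 3075)*(1/18461) = 21170/17541 + (-3071 - 7*I*√5)*(1/18461) = 21170/17541 + (-3071/18461 - 7*I*√5/18461) = 336950959/323824401 - 7*I*√5/18461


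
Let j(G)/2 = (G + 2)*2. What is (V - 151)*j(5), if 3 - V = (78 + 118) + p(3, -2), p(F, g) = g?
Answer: -9576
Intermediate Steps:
j(G) = 8 + 4*G (j(G) = 2*((G + 2)*2) = 2*((2 + G)*2) = 2*(4 + 2*G) = 8 + 4*G)
V = -191 (V = 3 - ((78 + 118) - 2) = 3 - (196 - 2) = 3 - 1*194 = 3 - 194 = -191)
(V - 151)*j(5) = (-191 - 151)*(8 + 4*5) = -342*(8 + 20) = -342*28 = -9576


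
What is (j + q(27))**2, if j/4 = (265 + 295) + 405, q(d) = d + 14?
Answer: 15217801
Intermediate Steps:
q(d) = 14 + d
j = 3860 (j = 4*((265 + 295) + 405) = 4*(560 + 405) = 4*965 = 3860)
(j + q(27))**2 = (3860 + (14 + 27))**2 = (3860 + 41)**2 = 3901**2 = 15217801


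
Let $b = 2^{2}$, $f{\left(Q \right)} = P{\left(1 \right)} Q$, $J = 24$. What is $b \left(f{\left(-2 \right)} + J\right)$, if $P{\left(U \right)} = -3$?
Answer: $120$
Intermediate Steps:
$f{\left(Q \right)} = - 3 Q$
$b = 4$
$b \left(f{\left(-2 \right)} + J\right) = 4 \left(\left(-3\right) \left(-2\right) + 24\right) = 4 \left(6 + 24\right) = 4 \cdot 30 = 120$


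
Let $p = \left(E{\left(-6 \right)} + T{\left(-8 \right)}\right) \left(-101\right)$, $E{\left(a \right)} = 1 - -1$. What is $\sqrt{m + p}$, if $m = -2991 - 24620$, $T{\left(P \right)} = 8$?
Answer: $i \sqrt{28621} \approx 169.18 i$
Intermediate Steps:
$E{\left(a \right)} = 2$ ($E{\left(a \right)} = 1 + 1 = 2$)
$p = -1010$ ($p = \left(2 + 8\right) \left(-101\right) = 10 \left(-101\right) = -1010$)
$m = -27611$ ($m = -2991 - 24620 = -27611$)
$\sqrt{m + p} = \sqrt{-27611 - 1010} = \sqrt{-28621} = i \sqrt{28621}$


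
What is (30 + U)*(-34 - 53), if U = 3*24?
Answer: -8874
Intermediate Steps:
U = 72
(30 + U)*(-34 - 53) = (30 + 72)*(-34 - 53) = 102*(-87) = -8874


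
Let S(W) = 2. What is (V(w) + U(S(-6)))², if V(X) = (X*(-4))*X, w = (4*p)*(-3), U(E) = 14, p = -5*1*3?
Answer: 16792531396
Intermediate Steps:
p = -15 (p = -5*3 = -15)
w = 180 (w = (4*(-15))*(-3) = -60*(-3) = 180)
V(X) = -4*X² (V(X) = (-4*X)*X = -4*X²)
(V(w) + U(S(-6)))² = (-4*180² + 14)² = (-4*32400 + 14)² = (-129600 + 14)² = (-129586)² = 16792531396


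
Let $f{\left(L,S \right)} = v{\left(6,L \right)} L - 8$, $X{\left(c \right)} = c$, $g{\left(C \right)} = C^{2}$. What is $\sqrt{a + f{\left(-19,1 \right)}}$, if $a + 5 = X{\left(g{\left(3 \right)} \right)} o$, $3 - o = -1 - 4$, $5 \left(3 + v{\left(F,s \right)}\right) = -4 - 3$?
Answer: $\frac{\sqrt{3565}}{5} \approx 11.942$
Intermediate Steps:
$v{\left(F,s \right)} = - \frac{22}{5}$ ($v{\left(F,s \right)} = -3 + \frac{-4 - 3}{5} = -3 + \frac{1}{5} \left(-7\right) = -3 - \frac{7}{5} = - \frac{22}{5}$)
$f{\left(L,S \right)} = -8 - \frac{22 L}{5}$ ($f{\left(L,S \right)} = - \frac{22 L}{5} - 8 = -8 - \frac{22 L}{5}$)
$o = 8$ ($o = 3 - \left(-1 - 4\right) = 3 - -5 = 3 + 5 = 8$)
$a = 67$ ($a = -5 + 3^{2} \cdot 8 = -5 + 9 \cdot 8 = -5 + 72 = 67$)
$\sqrt{a + f{\left(-19,1 \right)}} = \sqrt{67 - - \frac{378}{5}} = \sqrt{67 + \left(-8 + \frac{418}{5}\right)} = \sqrt{67 + \frac{378}{5}} = \sqrt{\frac{713}{5}} = \frac{\sqrt{3565}}{5}$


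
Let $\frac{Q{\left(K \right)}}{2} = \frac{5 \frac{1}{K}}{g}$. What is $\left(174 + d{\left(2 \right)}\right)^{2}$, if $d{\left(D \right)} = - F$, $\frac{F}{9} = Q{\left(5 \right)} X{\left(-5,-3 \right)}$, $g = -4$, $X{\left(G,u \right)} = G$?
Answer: $\frac{91809}{4} \approx 22952.0$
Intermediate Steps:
$Q{\left(K \right)} = - \frac{5}{2 K}$ ($Q{\left(K \right)} = 2 \frac{5 \frac{1}{K}}{-4} = 2 \frac{5}{K} \left(- \frac{1}{4}\right) = 2 \left(- \frac{5}{4 K}\right) = - \frac{5}{2 K}$)
$F = \frac{45}{2}$ ($F = 9 - \frac{5}{2 \cdot 5} \left(-5\right) = 9 \left(- \frac{5}{2}\right) \frac{1}{5} \left(-5\right) = 9 \left(\left(- \frac{1}{2}\right) \left(-5\right)\right) = 9 \cdot \frac{5}{2} = \frac{45}{2} \approx 22.5$)
$d{\left(D \right)} = - \frac{45}{2}$ ($d{\left(D \right)} = \left(-1\right) \frac{45}{2} = - \frac{45}{2}$)
$\left(174 + d{\left(2 \right)}\right)^{2} = \left(174 - \frac{45}{2}\right)^{2} = \left(\frac{303}{2}\right)^{2} = \frac{91809}{4}$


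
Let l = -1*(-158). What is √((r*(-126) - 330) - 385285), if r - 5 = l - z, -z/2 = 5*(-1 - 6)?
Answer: I*√397333 ≈ 630.34*I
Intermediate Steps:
l = 158
z = 70 (z = -10*(-1 - 6) = -10*(-7) = -2*(-35) = 70)
r = 93 (r = 5 + (158 - 1*70) = 5 + (158 - 70) = 5 + 88 = 93)
√((r*(-126) - 330) - 385285) = √((93*(-126) - 330) - 385285) = √((-11718 - 330) - 385285) = √(-12048 - 385285) = √(-397333) = I*√397333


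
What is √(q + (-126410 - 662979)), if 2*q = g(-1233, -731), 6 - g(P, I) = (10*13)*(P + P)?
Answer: 2*I*√157274 ≈ 793.16*I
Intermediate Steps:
g(P, I) = 6 - 260*P (g(P, I) = 6 - 10*13*(P + P) = 6 - 130*2*P = 6 - 260*P)
q = 160293 (q = (6 - 260*(-1233))/2 = (6 + 320580)/2 = (½)*320586 = 160293)
√(q + (-126410 - 662979)) = √(160293 + (-126410 - 662979)) = √(160293 - 789389) = √(-629096) = 2*I*√157274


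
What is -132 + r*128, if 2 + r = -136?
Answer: -17796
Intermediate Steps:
r = -138 (r = -2 - 136 = -138)
-132 + r*128 = -132 - 138*128 = -132 - 17664 = -17796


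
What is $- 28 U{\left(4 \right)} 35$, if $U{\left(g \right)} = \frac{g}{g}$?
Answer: $-980$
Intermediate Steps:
$U{\left(g \right)} = 1$
$- 28 U{\left(4 \right)} 35 = \left(-28\right) 1 \cdot 35 = \left(-28\right) 35 = -980$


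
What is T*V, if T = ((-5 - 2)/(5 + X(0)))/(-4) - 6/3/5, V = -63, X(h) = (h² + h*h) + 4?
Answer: 259/20 ≈ 12.950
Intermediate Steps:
X(h) = 4 + 2*h² (X(h) = (h² + h²) + 4 = 2*h² + 4 = 4 + 2*h²)
T = -37/180 (T = ((-5 - 2)/(5 + (4 + 2*0²)))/(-4) - 6/3/5 = -7/(5 + (4 + 2*0))*(-¼) - 6*⅓*(⅕) = -7/(5 + (4 + 0))*(-¼) - 2*⅕ = -7/(5 + 4)*(-¼) - ⅖ = -7/9*(-¼) - ⅖ = 7/36 - ⅖ = -37/180 ≈ -0.20556)
T*V = -37/180*(-63) = 259/20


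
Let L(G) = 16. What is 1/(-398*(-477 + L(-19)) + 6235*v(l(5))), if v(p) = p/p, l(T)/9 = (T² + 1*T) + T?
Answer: 1/189713 ≈ 5.2711e-6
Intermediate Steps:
l(T) = 9*T² + 18*T (l(T) = 9*((T² + 1*T) + T) = 9*((T² + T) + T) = 9*((T + T²) + T) = 9*(T² + 2*T) = 9*T² + 18*T)
v(p) = 1
1/(-398*(-477 + L(-19)) + 6235*v(l(5))) = 1/(-398*(-477 + 16) + 6235*1) = 1/(-398*(-461) + 6235) = 1/(183478 + 6235) = 1/189713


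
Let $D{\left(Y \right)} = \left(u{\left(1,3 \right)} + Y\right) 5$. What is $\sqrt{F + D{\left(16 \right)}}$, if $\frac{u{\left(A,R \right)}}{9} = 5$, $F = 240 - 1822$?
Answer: $i \sqrt{1277} \approx 35.735 i$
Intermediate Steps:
$F = -1582$
$u{\left(A,R \right)} = 45$ ($u{\left(A,R \right)} = 9 \cdot 5 = 45$)
$D{\left(Y \right)} = 225 + 5 Y$ ($D{\left(Y \right)} = \left(45 + Y\right) 5 = 225 + 5 Y$)
$\sqrt{F + D{\left(16 \right)}} = \sqrt{-1582 + \left(225 + 5 \cdot 16\right)} = \sqrt{-1582 + \left(225 + 80\right)} = \sqrt{-1582 + 305} = \sqrt{-1277} = i \sqrt{1277}$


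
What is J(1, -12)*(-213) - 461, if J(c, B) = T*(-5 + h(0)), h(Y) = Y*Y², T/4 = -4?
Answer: -17501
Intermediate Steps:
T = -16 (T = 4*(-4) = -16)
h(Y) = Y³
J(c, B) = 80 (J(c, B) = -16*(-5 + 0³) = -16*(-5 + 0) = -16*(-5) = 80)
J(1, -12)*(-213) - 461 = 80*(-213) - 461 = -17040 - 461 = -17501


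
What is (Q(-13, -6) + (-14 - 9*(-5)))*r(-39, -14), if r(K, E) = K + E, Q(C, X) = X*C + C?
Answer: -5088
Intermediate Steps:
Q(C, X) = C + C*X (Q(C, X) = C*X + C = C + C*X)
r(K, E) = E + K
(Q(-13, -6) + (-14 - 9*(-5)))*r(-39, -14) = (-13*(1 - 6) + (-14 - 9*(-5)))*(-14 - 39) = (-13*(-5) + (-14 + 45))*(-53) = (65 + 31)*(-53) = 96*(-53) = -5088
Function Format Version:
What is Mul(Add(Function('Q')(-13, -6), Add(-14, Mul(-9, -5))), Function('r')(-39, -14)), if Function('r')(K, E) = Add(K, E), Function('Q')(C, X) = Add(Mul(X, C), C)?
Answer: -5088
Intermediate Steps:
Function('Q')(C, X) = Add(C, Mul(C, X)) (Function('Q')(C, X) = Add(Mul(C, X), C) = Add(C, Mul(C, X)))
Function('r')(K, E) = Add(E, K)
Mul(Add(Function('Q')(-13, -6), Add(-14, Mul(-9, -5))), Function('r')(-39, -14)) = Mul(Add(Mul(-13, Add(1, -6)), Add(-14, Mul(-9, -5))), Add(-14, -39)) = Mul(Add(Mul(-13, -5), Add(-14, 45)), -53) = Mul(Add(65, 31), -53) = Mul(96, -53) = -5088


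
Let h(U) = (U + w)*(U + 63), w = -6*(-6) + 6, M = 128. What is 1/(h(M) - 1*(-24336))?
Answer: 1/56806 ≈ 1.7604e-5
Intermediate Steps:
w = 42 (w = 36 + 6 = 42)
h(U) = (42 + U)*(63 + U) (h(U) = (U + 42)*(U + 63) = (42 + U)*(63 + U))
1/(h(M) - 1*(-24336)) = 1/((2646 + 128**2 + 105*128) - 1*(-24336)) = 1/((2646 + 16384 + 13440) + 24336) = 1/(32470 + 24336) = 1/56806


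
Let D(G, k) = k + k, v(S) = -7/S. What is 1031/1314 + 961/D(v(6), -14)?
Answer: -616943/18396 ≈ -33.537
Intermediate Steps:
D(G, k) = 2*k
1031/1314 + 961/D(v(6), -14) = 1031/1314 + 961/((2*(-14))) = 1031*(1/1314) + 961/(-28) = 1031/1314 + 961*(-1/28) = 1031/1314 - 961/28 = -616943/18396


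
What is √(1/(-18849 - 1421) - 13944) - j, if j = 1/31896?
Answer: -1/31896 + I*√5729211737870/20270 ≈ -3.1352e-5 + 118.08*I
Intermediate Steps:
j = 1/31896 ≈ 3.1352e-5
√(1/(-18849 - 1421) - 13944) - j = √(1/(-18849 - 1421) - 13944) - 1*1/31896 = √(1/(-20270) - 13944) - 1/31896 = √(-1/20270 - 13944) - 1/31896 = √(-282644881/20270) - 1/31896 = I*√5729211737870/20270 - 1/31896 = -1/31896 + I*√5729211737870/20270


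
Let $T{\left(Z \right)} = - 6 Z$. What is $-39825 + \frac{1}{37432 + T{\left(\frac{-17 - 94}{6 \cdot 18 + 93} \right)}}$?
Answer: $- \frac{99887710883}{2508166} \approx -39825.0$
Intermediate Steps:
$-39825 + \frac{1}{37432 + T{\left(\frac{-17 - 94}{6 \cdot 18 + 93} \right)}} = -39825 + \frac{1}{37432 - 6 \frac{-17 - 94}{6 \cdot 18 + 93}} = -39825 + \frac{1}{37432 - 6 \left(- \frac{111}{108 + 93}\right)} = -39825 + \frac{1}{37432 - 6 \left(- \frac{111}{201}\right)} = -39825 + \frac{1}{37432 - 6 \left(\left(-111\right) \frac{1}{201}\right)} = -39825 + \frac{1}{37432 - - \frac{222}{67}} = -39825 + \frac{1}{37432 + \frac{222}{67}} = -39825 + \frac{1}{\frac{2508166}{67}} = -39825 + \frac{67}{2508166} = - \frac{99887710883}{2508166}$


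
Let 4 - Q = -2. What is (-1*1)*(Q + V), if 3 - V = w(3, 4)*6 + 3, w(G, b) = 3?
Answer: 12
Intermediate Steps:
Q = 6 (Q = 4 - 1*(-2) = 4 + 2 = 6)
V = -18 (V = 3 - (3*6 + 3) = 3 - (18 + 3) = 3 - 1*21 = 3 - 21 = -18)
(-1*1)*(Q + V) = (-1*1)*(6 - 18) = -1*(-12) = 12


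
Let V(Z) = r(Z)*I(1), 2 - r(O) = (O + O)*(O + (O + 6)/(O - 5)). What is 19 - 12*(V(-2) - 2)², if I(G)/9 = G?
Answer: -3446621/49 ≈ -70339.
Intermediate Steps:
I(G) = 9*G
r(O) = 2 - 2*O*(O + (6 + O)/(-5 + O)) (r(O) = 2 - (O + O)*(O + (O + 6)/(O - 5)) = 2 - 2*O*(O + (6 + O)/(-5 + O)))
V(Z) = 18*(-5 - Z³ - 5*Z + 4*Z²)/(-5 + Z) (V(Z) = (2*(-5 - Z³ - 5*Z + 4*Z²)/(-5 + Z))*(9*1) = (2*(-5 - Z³ - 5*Z + 4*Z²)/(-5 + Z))*9 = 18*(-5 - Z³ - 5*Z + 4*Z²)/(-5 + Z))
19 - 12*(V(-2) - 2)² = 19 - 12*(18*(-5 - 1*(-2)³ - 5*(-2) + 4*(-2)²)/(-5 - 2) - 2)² = 19 - 12*(18*(-5 - 1*(-8) + 10 + 4*4)/(-7) - 2)² = 19 - 12*(18*(-⅐)*(-5 + 8 + 10 + 16) - 2)² = 19 - 12*(18*(-⅐)*29 - 2)² = 19 - 12*(-522/7 - 2)² = 19 - 12*(-536/7)² = 19 - 12*287296/49 = 19 - 3447552/49 = -3446621/49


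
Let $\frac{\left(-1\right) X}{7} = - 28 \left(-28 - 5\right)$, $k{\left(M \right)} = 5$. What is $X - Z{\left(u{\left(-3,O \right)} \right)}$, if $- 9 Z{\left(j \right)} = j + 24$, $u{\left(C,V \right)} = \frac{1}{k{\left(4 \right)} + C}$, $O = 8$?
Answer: $- \frac{116375}{18} \approx -6465.3$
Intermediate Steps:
$u{\left(C,V \right)} = \frac{1}{5 + C}$
$X = -6468$ ($X = - 7 \left(- 28 \left(-28 - 5\right)\right) = - 7 \left(\left(-28\right) \left(-33\right)\right) = \left(-7\right) 924 = -6468$)
$Z{\left(j \right)} = - \frac{8}{3} - \frac{j}{9}$ ($Z{\left(j \right)} = - \frac{j + 24}{9} = - \frac{24 + j}{9} = - \frac{8}{3} - \frac{j}{9}$)
$X - Z{\left(u{\left(-3,O \right)} \right)} = -6468 - \left(- \frac{8}{3} - \frac{1}{9 \left(5 - 3\right)}\right) = -6468 - \left(- \frac{8}{3} - \frac{1}{9 \cdot 2}\right) = -6468 - \left(- \frac{8}{3} - \frac{1}{18}\right) = -6468 - - \frac{49}{18} = -6468 + \frac{49}{18} = - \frac{116375}{18}$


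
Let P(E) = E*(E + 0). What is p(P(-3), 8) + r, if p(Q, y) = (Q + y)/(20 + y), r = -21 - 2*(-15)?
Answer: 269/28 ≈ 9.6071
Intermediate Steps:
r = 9 (r = -21 + 30 = 9)
P(E) = E**2 (P(E) = E*E = E**2)
p(Q, y) = (Q + y)/(20 + y)
p(P(-3), 8) + r = ((-3)**2 + 8)/(20 + 8) + 9 = (9 + 8)/28 + 9 = (1/28)*17 + 9 = 17/28 + 9 = 269/28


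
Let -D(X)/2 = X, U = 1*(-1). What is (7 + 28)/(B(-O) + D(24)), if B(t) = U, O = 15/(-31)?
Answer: -5/7 ≈ -0.71429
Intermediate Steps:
U = -1
O = -15/31 (O = 15*(-1/31) = -15/31 ≈ -0.48387)
D(X) = -2*X
B(t) = -1
(7 + 28)/(B(-O) + D(24)) = (7 + 28)/(-1 - 2*24) = 35/(-1 - 48) = 35/(-49) = 35*(-1/49) = -5/7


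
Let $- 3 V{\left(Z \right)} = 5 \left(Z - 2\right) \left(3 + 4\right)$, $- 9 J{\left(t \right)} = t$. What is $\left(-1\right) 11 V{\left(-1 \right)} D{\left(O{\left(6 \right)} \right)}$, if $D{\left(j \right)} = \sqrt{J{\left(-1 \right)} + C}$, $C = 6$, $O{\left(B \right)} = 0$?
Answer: $- \frac{385 \sqrt{55}}{3} \approx -951.75$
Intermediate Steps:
$J{\left(t \right)} = - \frac{t}{9}$
$D{\left(j \right)} = \frac{\sqrt{55}}{3}$ ($D{\left(j \right)} = \sqrt{\left(- \frac{1}{9}\right) \left(-1\right) + 6} = \sqrt{\frac{1}{9} + 6} = \sqrt{\frac{55}{9}} = \frac{\sqrt{55}}{3}$)
$V{\left(Z \right)} = \frac{70}{3} - \frac{35 Z}{3}$ ($V{\left(Z \right)} = - \frac{5 \left(Z - 2\right) \left(3 + 4\right)}{3} = - \frac{5 \left(-2 + Z\right) 7}{3} = - \frac{\left(-10 + 5 Z\right) 7}{3} = - \frac{-70 + 35 Z}{3} = \frac{70}{3} - \frac{35 Z}{3}$)
$\left(-1\right) 11 V{\left(-1 \right)} D{\left(O{\left(6 \right)} \right)} = \left(-1\right) 11 \left(\frac{70}{3} - - \frac{35}{3}\right) \frac{\sqrt{55}}{3} = - 11 \left(\frac{70}{3} + \frac{35}{3}\right) \frac{\sqrt{55}}{3} = \left(-11\right) 35 \frac{\sqrt{55}}{3} = - 385 \frac{\sqrt{55}}{3} = - \frac{385 \sqrt{55}}{3}$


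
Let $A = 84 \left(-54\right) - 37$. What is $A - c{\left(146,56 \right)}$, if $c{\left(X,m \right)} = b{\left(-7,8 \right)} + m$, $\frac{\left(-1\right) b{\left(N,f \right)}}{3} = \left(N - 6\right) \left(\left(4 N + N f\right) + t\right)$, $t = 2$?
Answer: $-1431$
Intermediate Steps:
$A = -4573$ ($A = -4536 - 37 = -4573$)
$b{\left(N,f \right)} = - 3 \left(-6 + N\right) \left(2 + 4 N + N f\right)$ ($b{\left(N,f \right)} = - 3 \left(N - 6\right) \left(\left(4 N + N f\right) + 2\right) = - 3 \left(N - 6\right) \left(2 + 4 N + N f\right) = - 3 \left(-6 + N\right) \left(2 + 4 N + N f\right)$)
$c{\left(X,m \right)} = -3198 + m$ ($c{\left(X,m \right)} = \left(36 - 12 \left(-7\right)^{2} + 66 \left(-7\right) - 24 \left(-7\right)^{2} + 18 \left(-7\right) 8\right) + m = \left(36 - 588 - 462 - 24 \cdot 49 - 1008\right) + m = \left(36 - 588 - 462 - 1176 - 1008\right) + m = -3198 + m$)
$A - c{\left(146,56 \right)} = -4573 - \left(-3198 + 56\right) = -4573 - -3142 = -4573 + 3142 = -1431$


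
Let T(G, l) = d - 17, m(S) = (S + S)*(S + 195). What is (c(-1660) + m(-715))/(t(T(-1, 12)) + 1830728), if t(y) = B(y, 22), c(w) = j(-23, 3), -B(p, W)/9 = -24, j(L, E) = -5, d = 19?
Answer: 743595/1830944 ≈ 0.40613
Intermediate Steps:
B(p, W) = 216 (B(p, W) = -9*(-24) = 216)
c(w) = -5
m(S) = 2*S*(195 + S) (m(S) = (2*S)*(195 + S) = 2*S*(195 + S))
T(G, l) = 2 (T(G, l) = 19 - 17 = 2)
t(y) = 216
(c(-1660) + m(-715))/(t(T(-1, 12)) + 1830728) = (-5 + 2*(-715)*(195 - 715))/(216 + 1830728) = (-5 + 2*(-715)*(-520))/1830944 = (-5 + 743600)*(1/1830944) = 743595*(1/1830944) = 743595/1830944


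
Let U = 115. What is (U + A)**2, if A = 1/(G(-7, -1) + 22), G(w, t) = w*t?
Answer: 11128896/841 ≈ 13233.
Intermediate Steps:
G(w, t) = t*w
A = 1/29 (A = 1/(-1*(-7) + 22) = 1/(7 + 22) = 1/29 ≈ 0.034483)
(U + A)**2 = (115 + 1/29)**2 = (3336/29)**2 = 11128896/841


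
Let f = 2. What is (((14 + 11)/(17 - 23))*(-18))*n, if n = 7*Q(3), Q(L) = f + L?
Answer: 2625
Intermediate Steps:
Q(L) = 2 + L
n = 35 (n = 7*(2 + 3) = 7*5 = 35)
(((14 + 11)/(17 - 23))*(-18))*n = (((14 + 11)/(17 - 23))*(-18))*35 = ((25/(-6))*(-18))*35 = ((25*(-1/6))*(-18))*35 = -25/6*(-18)*35 = 75*35 = 2625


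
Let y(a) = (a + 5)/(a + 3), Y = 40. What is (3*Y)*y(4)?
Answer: 1080/7 ≈ 154.29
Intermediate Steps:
y(a) = (5 + a)/(3 + a)
(3*Y)*y(4) = (3*40)*((5 + 4)/(3 + 4)) = 120*(9/7) = 1080/7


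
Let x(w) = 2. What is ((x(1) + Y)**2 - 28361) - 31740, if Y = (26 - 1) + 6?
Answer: -59012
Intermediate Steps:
Y = 31 (Y = 25 + 6 = 31)
((x(1) + Y)**2 - 28361) - 31740 = ((2 + 31)**2 - 28361) - 31740 = (33**2 - 28361) - 31740 = (1089 - 28361) - 31740 = -27272 - 31740 = -59012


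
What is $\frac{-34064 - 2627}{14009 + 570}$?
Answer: $- \frac{36691}{14579} \approx -2.5167$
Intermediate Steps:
$\frac{-34064 - 2627}{14009 + 570} = - \frac{36691}{14579}$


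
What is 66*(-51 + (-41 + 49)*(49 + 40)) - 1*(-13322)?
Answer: 56948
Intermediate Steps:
66*(-51 + (-41 + 49)*(49 + 40)) - 1*(-13322) = 66*(-51 + 8*89) + 13322 = 66*(-51 + 712) + 13322 = 66*661 + 13322 = 43626 + 13322 = 56948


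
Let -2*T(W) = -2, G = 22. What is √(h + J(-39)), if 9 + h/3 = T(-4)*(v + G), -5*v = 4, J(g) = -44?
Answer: I*√185/5 ≈ 2.7203*I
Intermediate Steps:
T(W) = 1 (T(W) = -½*(-2) = 1)
v = -⅘ (v = -⅕*4 = -⅘ ≈ -0.80000)
h = 183/5 (h = -27 + 3*(1*(-⅘ + 22)) = -27 + 3*(1*(106/5)) = -27 + 3*(106/5) = -27 + 318/5 = 183/5 ≈ 36.600)
√(h + J(-39)) = √(183/5 - 44) = √(-37/5) = I*√185/5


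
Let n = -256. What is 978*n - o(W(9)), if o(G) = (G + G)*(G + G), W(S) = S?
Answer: -250692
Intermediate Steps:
o(G) = 4*G**2 (o(G) = (2*G)*(2*G) = 4*G**2)
978*n - o(W(9)) = 978*(-256) - 4*9**2 = -250368 - 4*81 = -250368 - 1*324 = -250368 - 324 = -250692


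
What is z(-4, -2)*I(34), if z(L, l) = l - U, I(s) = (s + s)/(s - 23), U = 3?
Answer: -340/11 ≈ -30.909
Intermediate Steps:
I(s) = 2*s/(-23 + s) (I(s) = (2*s)/(-23 + s) = 2*s/(-23 + s))
z(L, l) = -3 + l (z(L, l) = l - 1*3 = l - 3 = -3 + l)
z(-4, -2)*I(34) = (-3 - 2)*(2*34/(-23 + 34)) = -10*34/11 = -5*68/11 = -340/11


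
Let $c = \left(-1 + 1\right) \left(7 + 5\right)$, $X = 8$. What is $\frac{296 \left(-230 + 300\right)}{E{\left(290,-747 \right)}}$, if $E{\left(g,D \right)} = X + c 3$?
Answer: $2590$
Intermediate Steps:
$c = 0$ ($c = 0 \cdot 12 = 0$)
$E{\left(g,D \right)} = 8$ ($E{\left(g,D \right)} = 8 + 0 \cdot 3 = 8 + 0 = 8$)
$\frac{296 \left(-230 + 300\right)}{E{\left(290,-747 \right)}} = \frac{296 \left(-230 + 300\right)}{8} = 296 \cdot 70 \cdot \frac{1}{8} = 20720 \cdot \frac{1}{8} = 2590$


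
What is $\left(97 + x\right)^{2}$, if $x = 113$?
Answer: $44100$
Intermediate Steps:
$\left(97 + x\right)^{2} = \left(97 + 113\right)^{2} = 210^{2} = 44100$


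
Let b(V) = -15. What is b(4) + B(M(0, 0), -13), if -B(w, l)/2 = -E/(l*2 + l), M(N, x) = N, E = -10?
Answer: -565/39 ≈ -14.487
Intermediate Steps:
B(w, l) = -20/(3*l) (B(w, l) = -(-2)*(-10/(l*2 + l)) = -(-2)*(-10/(2*l + l)) = -(-2)*(-10*1/(3*l)) = -(-2)*(-10/(3*l)) = -20/(3*l))
b(4) + B(M(0, 0), -13) = -15 - 20/3/(-13) = -15 - 20/3*(-1/13) = -15 + 20/39 = -565/39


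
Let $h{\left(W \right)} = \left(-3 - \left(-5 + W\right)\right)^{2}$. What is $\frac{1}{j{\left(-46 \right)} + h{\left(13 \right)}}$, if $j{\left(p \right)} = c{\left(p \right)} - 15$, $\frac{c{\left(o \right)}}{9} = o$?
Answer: $- \frac{1}{308} \approx -0.0032468$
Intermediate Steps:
$c{\left(o \right)} = 9 o$
$h{\left(W \right)} = \left(2 - W\right)^{2}$
$j{\left(p \right)} = -15 + 9 p$ ($j{\left(p \right)} = 9 p - 15 = -15 + 9 p$)
$\frac{1}{j{\left(-46 \right)} + h{\left(13 \right)}} = \frac{1}{\left(-15 + 9 \left(-46\right)\right) + \left(-2 + 13\right)^{2}} = \frac{1}{\left(-15 - 414\right) + 11^{2}} = \frac{1}{-429 + 121} = \frac{1}{-308} = - \frac{1}{308}$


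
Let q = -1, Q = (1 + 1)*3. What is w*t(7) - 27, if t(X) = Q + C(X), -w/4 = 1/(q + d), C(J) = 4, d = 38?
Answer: -1039/37 ≈ -28.081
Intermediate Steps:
Q = 6 (Q = 2*3 = 6)
w = -4/37 (w = -4/(-1 + 38) = -4/37 ≈ -0.10811)
t(X) = 10 (t(X) = 6 + 4 = 10)
w*t(7) - 27 = -4/37*10 - 27 = -40/37 - 27 = -1039/37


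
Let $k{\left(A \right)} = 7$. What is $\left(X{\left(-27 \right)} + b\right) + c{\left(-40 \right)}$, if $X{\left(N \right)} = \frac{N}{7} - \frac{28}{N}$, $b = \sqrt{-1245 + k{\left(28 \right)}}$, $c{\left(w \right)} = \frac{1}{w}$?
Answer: $- \frac{21509}{7560} + i \sqrt{1238} \approx -2.8451 + 35.185 i$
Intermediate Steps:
$b = i \sqrt{1238}$ ($b = \sqrt{-1245 + 7} = \sqrt{-1238} = i \sqrt{1238} \approx 35.185 i$)
$X{\left(N \right)} = - \frac{28}{N} + \frac{N}{7}$ ($X{\left(N \right)} = N \frac{1}{7} - \frac{28}{N} = \frac{N}{7} - \frac{28}{N} = - \frac{28}{N} + \frac{N}{7}$)
$\left(X{\left(-27 \right)} + b\right) + c{\left(-40 \right)} = \left(\left(- \frac{28}{-27} + \frac{1}{7} \left(-27\right)\right) + i \sqrt{1238}\right) + \frac{1}{-40} = \left(\left(\left(-28\right) \left(- \frac{1}{27}\right) - \frac{27}{7}\right) + i \sqrt{1238}\right) - \frac{1}{40} = \left(\left(\frac{28}{27} - \frac{27}{7}\right) + i \sqrt{1238}\right) - \frac{1}{40} = \left(- \frac{533}{189} + i \sqrt{1238}\right) - \frac{1}{40} = - \frac{21509}{7560} + i \sqrt{1238}$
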